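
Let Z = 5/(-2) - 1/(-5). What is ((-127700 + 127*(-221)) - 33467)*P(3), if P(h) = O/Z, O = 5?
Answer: 9461700/23 ≈ 4.1138e+5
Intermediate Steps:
Z = -23/10 (Z = 5*(-½) - 1*(-⅕) = -5/2 + ⅕ = -23/10 ≈ -2.3000)
P(h) = -50/23 (P(h) = 5/(-23/10) = 5*(-10/23) = -50/23)
((-127700 + 127*(-221)) - 33467)*P(3) = ((-127700 + 127*(-221)) - 33467)*(-50/23) = ((-127700 - 28067) - 33467)*(-50/23) = (-155767 - 33467)*(-50/23) = -189234*(-50/23) = 9461700/23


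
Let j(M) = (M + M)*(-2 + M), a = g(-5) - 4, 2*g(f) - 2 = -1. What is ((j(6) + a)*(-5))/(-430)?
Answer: 89/172 ≈ 0.51744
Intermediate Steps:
g(f) = ½ (g(f) = 1 + (½)*(-1) = 1 - ½ = ½)
a = -7/2 (a = ½ - 4 = -7/2 ≈ -3.5000)
j(M) = 2*M*(-2 + M) (j(M) = (2*M)*(-2 + M) = 2*M*(-2 + M))
((j(6) + a)*(-5))/(-430) = ((2*6*(-2 + 6) - 7/2)*(-5))/(-430) = ((2*6*4 - 7/2)*(-5))*(-1/430) = ((48 - 7/2)*(-5))*(-1/430) = ((89/2)*(-5))*(-1/430) = -445/2*(-1/430) = 89/172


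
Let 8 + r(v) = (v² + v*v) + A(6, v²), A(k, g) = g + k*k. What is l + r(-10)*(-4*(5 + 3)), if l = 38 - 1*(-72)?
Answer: -10386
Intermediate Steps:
A(k, g) = g + k²
l = 110 (l = 38 + 72 = 110)
r(v) = 28 + 3*v² (r(v) = -8 + ((v² + v*v) + (v² + 6²)) = -8 + ((v² + v²) + (v² + 36)) = -8 + (2*v² + (36 + v²)) = -8 + (36 + 3*v²) = 28 + 3*v²)
l + r(-10)*(-4*(5 + 3)) = 110 + (28 + 3*(-10)²)*(-4*(5 + 3)) = 110 + (28 + 3*100)*(-4*8) = 110 + (28 + 300)*(-32) = 110 + 328*(-32) = 110 - 10496 = -10386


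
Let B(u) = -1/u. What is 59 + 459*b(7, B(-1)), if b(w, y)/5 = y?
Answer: 2354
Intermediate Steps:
b(w, y) = 5*y
59 + 459*b(7, B(-1)) = 59 + 459*(5*(-1/(-1))) = 59 + 459*(5*(-1*(-1))) = 59 + 459*(5*1) = 59 + 459*5 = 59 + 2295 = 2354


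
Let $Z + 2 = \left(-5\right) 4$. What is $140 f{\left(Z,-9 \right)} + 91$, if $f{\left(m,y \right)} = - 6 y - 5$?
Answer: $6951$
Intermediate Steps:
$Z = -22$ ($Z = -2 - 20 = -22$)
$f{\left(m,y \right)} = -5 - 6 y$
$140 f{\left(Z,-9 \right)} + 91 = 140 \left(-5 - -54\right) + 91 = 140 \left(-5 + 54\right) + 91 = 140 \cdot 49 + 91 = 6860 + 91 = 6951$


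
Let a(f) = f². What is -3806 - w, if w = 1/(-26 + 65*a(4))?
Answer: -3859285/1014 ≈ -3806.0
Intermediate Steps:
w = 1/1014 (w = 1/(-26 + 65*4²) = 1/(-26 + 65*16) = 1/(-26 + 1040) = 1/1014 ≈ 0.00098619)
-3806 - w = -3806 - 1*1/1014 = -3806 - 1/1014 = -3859285/1014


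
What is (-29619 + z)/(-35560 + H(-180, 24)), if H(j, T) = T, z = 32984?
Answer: -3365/35536 ≈ -0.094693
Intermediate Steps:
(-29619 + z)/(-35560 + H(-180, 24)) = (-29619 + 32984)/(-35560 + 24) = 3365/(-35536) = 3365*(-1/35536) = -3365/35536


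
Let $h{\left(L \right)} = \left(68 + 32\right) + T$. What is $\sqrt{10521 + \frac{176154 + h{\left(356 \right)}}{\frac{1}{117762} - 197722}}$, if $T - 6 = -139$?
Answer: $\frac{3 \sqrt{5237363357564422308107}}{2116739833} \approx 102.57$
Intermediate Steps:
$T = -133$ ($T = 6 - 139 = -133$)
$h{\left(L \right)} = -33$ ($h{\left(L \right)} = \left(68 + 32\right) - 133 = 100 - 133 = -33$)
$\sqrt{10521 + \frac{176154 + h{\left(356 \right)}}{\frac{1}{117762} - 197722}} = \sqrt{10521 + \frac{176154 - 33}{\frac{1}{117762} - 197722}} = \sqrt{10521 + \frac{176121}{\frac{1}{117762} - 197722}} = \sqrt{10521 + \frac{176121}{- \frac{23284138163}{117762}}} = \sqrt{10521 + 176121 \left(- \frac{117762}{23284138163}\right)} = \sqrt{10521 - \frac{1885487382}{2116739833}} = \sqrt{\frac{22268334295611}{2116739833}} = \frac{3 \sqrt{5237363357564422308107}}{2116739833}$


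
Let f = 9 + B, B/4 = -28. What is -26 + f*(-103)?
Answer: 10583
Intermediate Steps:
B = -112 (B = 4*(-28) = -112)
f = -103 (f = 9 - 112 = -103)
-26 + f*(-103) = -26 - 103*(-103) = -26 + 10609 = 10583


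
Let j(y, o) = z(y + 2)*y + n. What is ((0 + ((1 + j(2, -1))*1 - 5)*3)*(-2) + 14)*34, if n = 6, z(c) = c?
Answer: -1564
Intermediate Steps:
j(y, o) = 6 + y*(2 + y) (j(y, o) = (y + 2)*y + 6 = (2 + y)*y + 6 = y*(2 + y) + 6 = 6 + y*(2 + y))
((0 + ((1 + j(2, -1))*1 - 5)*3)*(-2) + 14)*34 = ((0 + ((1 + (6 + 2*(2 + 2)))*1 - 5)*3)*(-2) + 14)*34 = ((0 + ((1 + (6 + 2*4))*1 - 5)*3)*(-2) + 14)*34 = ((0 + ((1 + (6 + 8))*1 - 5)*3)*(-2) + 14)*34 = ((0 + ((1 + 14)*1 - 5)*3)*(-2) + 14)*34 = ((0 + (15*1 - 5)*3)*(-2) + 14)*34 = ((0 + (15 - 5)*3)*(-2) + 14)*34 = ((0 + 10*3)*(-2) + 14)*34 = ((0 + 30)*(-2) + 14)*34 = (30*(-2) + 14)*34 = (-60 + 14)*34 = -46*34 = -1564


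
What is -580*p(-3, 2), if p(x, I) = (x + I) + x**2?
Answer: -4640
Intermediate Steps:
p(x, I) = I + x + x**2 (p(x, I) = (I + x) + x**2 = I + x + x**2)
-580*p(-3, 2) = -580*(2 - 3 + (-3)**2) = -580*(2 - 3 + 9) = -580*8 = -4640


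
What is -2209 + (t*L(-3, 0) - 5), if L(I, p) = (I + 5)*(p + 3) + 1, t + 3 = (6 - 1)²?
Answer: -2060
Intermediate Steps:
t = 22 (t = -3 + (6 - 1)² = -3 + 5² = -3 + 25 = 22)
L(I, p) = 1 + (3 + p)*(5 + I) (L(I, p) = (5 + I)*(3 + p) + 1 = (3 + p)*(5 + I) + 1 = 1 + (3 + p)*(5 + I))
-2209 + (t*L(-3, 0) - 5) = -2209 + (22*(16 + 3*(-3) + 5*0 - 3*0) - 5) = -2209 + (22*(16 - 9 + 0 + 0) - 5) = -2209 + (22*7 - 5) = -2209 + (154 - 5) = -2209 + 149 = -2060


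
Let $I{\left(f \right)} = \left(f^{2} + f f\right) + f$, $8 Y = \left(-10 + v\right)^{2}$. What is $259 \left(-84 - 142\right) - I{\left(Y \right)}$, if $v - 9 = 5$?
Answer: $-58544$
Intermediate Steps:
$v = 14$ ($v = 9 + 5 = 14$)
$Y = 2$ ($Y = \frac{\left(-10 + 14\right)^{2}}{8} = \frac{4^{2}}{8} = \frac{1}{8} \cdot 16 = 2$)
$I{\left(f \right)} = f + 2 f^{2}$ ($I{\left(f \right)} = \left(f^{2} + f^{2}\right) + f = 2 f^{2} + f = f + 2 f^{2}$)
$259 \left(-84 - 142\right) - I{\left(Y \right)} = 259 \left(-84 - 142\right) - 2 \left(1 + 2 \cdot 2\right) = 259 \left(-226\right) - 2 \left(1 + 4\right) = -58534 - 2 \cdot 5 = -58534 - 10 = -58544$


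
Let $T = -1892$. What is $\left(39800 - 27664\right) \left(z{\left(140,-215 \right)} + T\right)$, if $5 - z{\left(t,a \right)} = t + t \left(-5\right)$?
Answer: $-16104472$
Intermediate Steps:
$z{\left(t,a \right)} = 5 + 4 t$ ($z{\left(t,a \right)} = 5 - \left(t + t \left(-5\right)\right) = 5 - \left(t - 5 t\right) = 5 - - 4 t = 5 + 4 t$)
$\left(39800 - 27664\right) \left(z{\left(140,-215 \right)} + T\right) = \left(39800 - 27664\right) \left(\left(5 + 4 \cdot 140\right) - 1892\right) = 12136 \left(\left(5 + 560\right) - 1892\right) = 12136 \left(565 - 1892\right) = 12136 \left(-1327\right) = -16104472$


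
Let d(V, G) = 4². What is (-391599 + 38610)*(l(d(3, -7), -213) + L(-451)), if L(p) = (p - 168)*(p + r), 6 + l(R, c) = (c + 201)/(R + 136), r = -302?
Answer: -6252082924815/38 ≈ -1.6453e+11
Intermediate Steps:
d(V, G) = 16
l(R, c) = -6 + (201 + c)/(136 + R) (l(R, c) = -6 + (c + 201)/(R + 136) = -6 + (201 + c)/(136 + R))
L(p) = (-302 + p)*(-168 + p) (L(p) = (p - 168)*(p - 302) = (-168 + p)*(-302 + p) = (-302 + p)*(-168 + p))
(-391599 + 38610)*(l(d(3, -7), -213) + L(-451)) = (-391599 + 38610)*((-615 - 213 - 6*16)/(136 + 16) + (50736 + (-451)² - 470*(-451))) = -352989*((-615 - 213 - 96)/152 + (50736 + 203401 + 211970)) = -352989*((1/152)*(-924) + 466107) = -352989*(-231/38 + 466107) = -352989*17711835/38 = -6252082924815/38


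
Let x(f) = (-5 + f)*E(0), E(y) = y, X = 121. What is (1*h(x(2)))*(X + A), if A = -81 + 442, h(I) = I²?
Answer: 0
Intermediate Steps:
x(f) = 0 (x(f) = (-5 + f)*0 = 0)
A = 361
(1*h(x(2)))*(X + A) = (1*0²)*(121 + 361) = (1*0)*482 = 0*482 = 0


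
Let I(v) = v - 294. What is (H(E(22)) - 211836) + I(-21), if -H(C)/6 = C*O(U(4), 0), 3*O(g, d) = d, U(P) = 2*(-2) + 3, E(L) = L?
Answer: -212151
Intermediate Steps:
U(P) = -1 (U(P) = -4 + 3 = -1)
I(v) = -294 + v
O(g, d) = d/3
H(C) = 0 (H(C) = -6*C*(1/3)*0 = -6*C*0 = -6*0 = 0)
(H(E(22)) - 211836) + I(-21) = (0 - 211836) + (-294 - 21) = -211836 - 315 = -212151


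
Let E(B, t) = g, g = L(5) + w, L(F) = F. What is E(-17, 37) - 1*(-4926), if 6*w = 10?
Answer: 14798/3 ≈ 4932.7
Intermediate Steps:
w = 5/3 (w = (⅙)*10 = 5/3 ≈ 1.6667)
g = 20/3 (g = 5 + 5/3 = 20/3 ≈ 6.6667)
E(B, t) = 20/3
E(-17, 37) - 1*(-4926) = 20/3 - 1*(-4926) = 20/3 + 4926 = 14798/3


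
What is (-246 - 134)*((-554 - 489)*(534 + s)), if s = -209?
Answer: 128810500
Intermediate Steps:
(-246 - 134)*((-554 - 489)*(534 + s)) = (-246 - 134)*((-554 - 489)*(534 - 209)) = -(-396340)*325 = -380*(-338975) = 128810500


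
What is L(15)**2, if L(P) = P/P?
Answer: 1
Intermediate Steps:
L(P) = 1
L(15)**2 = 1**2 = 1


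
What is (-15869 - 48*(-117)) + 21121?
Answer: 10868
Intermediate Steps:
(-15869 - 48*(-117)) + 21121 = (-15869 + 5616) + 21121 = -10253 + 21121 = 10868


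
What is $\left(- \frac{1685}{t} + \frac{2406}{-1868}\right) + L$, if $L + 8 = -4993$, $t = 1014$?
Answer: $- \frac{1184780177}{236769} \approx -5004.0$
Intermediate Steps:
$L = -5001$ ($L = -8 - 4993 = -5001$)
$\left(- \frac{1685}{t} + \frac{2406}{-1868}\right) + L = \left(- \frac{1685}{1014} + \frac{2406}{-1868}\right) - 5001 = \left(\left(-1685\right) \frac{1}{1014} + 2406 \left(- \frac{1}{1868}\right)\right) - 5001 = \left(- \frac{1685}{1014} - \frac{1203}{934}\right) - 5001 = - \frac{698408}{236769} - 5001 = - \frac{1184780177}{236769}$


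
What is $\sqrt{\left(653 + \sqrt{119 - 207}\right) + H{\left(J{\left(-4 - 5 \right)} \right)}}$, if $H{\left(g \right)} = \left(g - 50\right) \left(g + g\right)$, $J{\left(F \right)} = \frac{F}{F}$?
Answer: $\sqrt{555 + 2 i \sqrt{22}} \approx 23.559 + 0.1991 i$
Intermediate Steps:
$J{\left(F \right)} = 1$
$H{\left(g \right)} = 2 g \left(-50 + g\right)$ ($H{\left(g \right)} = \left(-50 + g\right) 2 g = 2 g \left(-50 + g\right)$)
$\sqrt{\left(653 + \sqrt{119 - 207}\right) + H{\left(J{\left(-4 - 5 \right)} \right)}} = \sqrt{\left(653 + \sqrt{119 - 207}\right) + 2 \cdot 1 \left(-50 + 1\right)} = \sqrt{\left(653 + \sqrt{-88}\right) + 2 \cdot 1 \left(-49\right)} = \sqrt{\left(653 + 2 i \sqrt{22}\right) - 98} = \sqrt{555 + 2 i \sqrt{22}}$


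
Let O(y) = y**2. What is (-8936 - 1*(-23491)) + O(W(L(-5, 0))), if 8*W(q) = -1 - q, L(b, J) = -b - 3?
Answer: 931529/64 ≈ 14555.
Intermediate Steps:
L(b, J) = -3 - b
W(q) = -1/8 - q/8 (W(q) = (-1 - q)/8 = -1/8 - q/8)
(-8936 - 1*(-23491)) + O(W(L(-5, 0))) = (-8936 - 1*(-23491)) + (-1/8 - (-3 - 1*(-5))/8)**2 = (-8936 + 23491) + (-1/8 - (-3 + 5)/8)**2 = 14555 + (-1/8 - 1/8*2)**2 = 14555 + (-1/8 - 1/4)**2 = 14555 + (-3/8)**2 = 14555 + 9/64 = 931529/64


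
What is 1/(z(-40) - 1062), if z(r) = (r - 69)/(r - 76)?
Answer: -116/123083 ≈ -0.00094245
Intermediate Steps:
z(r) = (-69 + r)/(-76 + r)
1/(z(-40) - 1062) = 1/((-69 - 40)/(-76 - 40) - 1062) = 1/(-109/(-116) - 1062) = 1/(-1/116*(-109) - 1062) = 1/(109/116 - 1062) = 1/(-123083/116) = -116/123083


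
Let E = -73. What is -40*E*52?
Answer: 151840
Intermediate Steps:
-40*E*52 = -40*(-73)*52 = 2920*52 = 151840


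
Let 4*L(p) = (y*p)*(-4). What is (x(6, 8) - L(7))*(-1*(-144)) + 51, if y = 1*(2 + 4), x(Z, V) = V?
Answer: 7251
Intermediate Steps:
y = 6 (y = 1*6 = 6)
L(p) = -6*p (L(p) = ((6*p)*(-4))/4 = (-24*p)/4 = -6*p)
(x(6, 8) - L(7))*(-1*(-144)) + 51 = (8 - (-6)*7)*(-1*(-144)) + 51 = (8 - 1*(-42))*144 + 51 = (8 + 42)*144 + 51 = 50*144 + 51 = 7200 + 51 = 7251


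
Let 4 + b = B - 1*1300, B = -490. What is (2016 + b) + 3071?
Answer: 3293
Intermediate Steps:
b = -1794 (b = -4 + (-490 - 1*1300) = -4 + (-490 - 1300) = -4 - 1790 = -1794)
(2016 + b) + 3071 = (2016 - 1794) + 3071 = 222 + 3071 = 3293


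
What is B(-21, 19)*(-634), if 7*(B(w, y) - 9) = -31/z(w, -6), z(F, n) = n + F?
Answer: -1098088/189 ≈ -5810.0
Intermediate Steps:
z(F, n) = F + n
B(w, y) = 9 - 31/(7*(-6 + w)) (B(w, y) = 9 + (-31/(w - 6))/7 = 9 + (-31/(-6 + w))/7 = 9 - 31/(7*(-6 + w)))
B(-21, 19)*(-634) = ((-409 + 63*(-21))/(7*(-6 - 21)))*(-634) = ((⅐)*(-409 - 1323)/(-27))*(-634) = ((⅐)*(-1/27)*(-1732))*(-634) = (1732/189)*(-634) = -1098088/189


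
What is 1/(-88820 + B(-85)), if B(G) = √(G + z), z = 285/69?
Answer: -102143/9072341353 - I*√10695/90723413530 ≈ -1.1259e-5 - 1.1399e-9*I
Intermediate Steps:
z = 95/23 (z = 285*(1/69) = 95/23 ≈ 4.1304)
B(G) = √(95/23 + G) (B(G) = √(G + 95/23) = √(95/23 + G))
1/(-88820 + B(-85)) = 1/(-88820 + √(2185 + 529*(-85))/23) = 1/(-88820 + √(2185 - 44965)/23) = 1/(-88820 + √(-42780)/23) = 1/(-88820 + (2*I*√10695)/23) = 1/(-88820 + 2*I*√10695/23)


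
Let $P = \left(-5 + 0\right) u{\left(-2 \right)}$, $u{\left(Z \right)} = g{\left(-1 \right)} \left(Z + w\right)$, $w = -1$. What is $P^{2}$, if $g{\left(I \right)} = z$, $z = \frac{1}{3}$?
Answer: $25$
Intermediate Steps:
$z = \frac{1}{3} \approx 0.33333$
$g{\left(I \right)} = \frac{1}{3}$
$u{\left(Z \right)} = - \frac{1}{3} + \frac{Z}{3}$ ($u{\left(Z \right)} = \frac{Z - 1}{3} = \frac{-1 + Z}{3} = - \frac{1}{3} + \frac{Z}{3}$)
$P = 5$ ($P = \left(-5 + 0\right) \left(- \frac{1}{3} + \frac{1}{3} \left(-2\right)\right) = - 5 \left(- \frac{1}{3} - \frac{2}{3}\right) = \left(-5\right) \left(-1\right) = 5$)
$P^{2} = 5^{2} = 25$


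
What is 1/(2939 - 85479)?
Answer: -1/82540 ≈ -1.2115e-5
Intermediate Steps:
1/(2939 - 85479) = 1/(-82540) = -1/82540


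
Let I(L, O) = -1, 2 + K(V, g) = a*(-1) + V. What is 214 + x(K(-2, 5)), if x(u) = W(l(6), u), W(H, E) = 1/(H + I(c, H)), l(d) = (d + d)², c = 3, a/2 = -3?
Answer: 30603/143 ≈ 214.01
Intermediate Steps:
a = -6 (a = 2*(-3) = -6)
K(V, g) = 4 + V (K(V, g) = -2 + (-6*(-1) + V) = -2 + (6 + V) = 4 + V)
l(d) = 4*d² (l(d) = (2*d)² = 4*d²)
W(H, E) = 1/(-1 + H) (W(H, E) = 1/(H - 1) = 1/(-1 + H))
x(u) = 1/143 (x(u) = 1/(-1 + 4*6²) = 1/(-1 + 4*36) = 1/(-1 + 144) = 1/143)
214 + x(K(-2, 5)) = 214 + 1/143 = 30603/143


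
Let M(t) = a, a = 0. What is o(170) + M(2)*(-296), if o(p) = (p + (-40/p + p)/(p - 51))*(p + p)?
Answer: 6935920/119 ≈ 58285.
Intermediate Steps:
M(t) = 0
o(p) = 2*p*(p + (p - 40/p)/(-51 + p)) (o(p) = (p + (p - 40/p)/(-51 + p))*(2*p) = 2*p*(p + (p - 40/p)/(-51 + p)))
o(170) + M(2)*(-296) = 2*(-40 + 170³ - 50*170²)/(-51 + 170) + 0*(-296) = 2*(-40 + 4913000 - 50*28900)/119 + 0 = 2*(1/119)*(-40 + 4913000 - 1445000) + 0 = 2*(1/119)*3467960 + 0 = 6935920/119 + 0 = 6935920/119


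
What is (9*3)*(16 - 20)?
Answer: -108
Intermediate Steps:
(9*3)*(16 - 20) = 27*(-4) = -108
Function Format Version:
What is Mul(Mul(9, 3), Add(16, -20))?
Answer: -108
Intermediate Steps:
Mul(Mul(9, 3), Add(16, -20)) = Mul(27, -4) = -108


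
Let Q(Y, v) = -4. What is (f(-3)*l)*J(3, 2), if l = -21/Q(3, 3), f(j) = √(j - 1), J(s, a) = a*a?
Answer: 42*I ≈ 42.0*I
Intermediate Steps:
J(s, a) = a²
f(j) = √(-1 + j)
l = 21/4 (l = -21/(-4) = -21*(-¼) = 21/4 ≈ 5.2500)
(f(-3)*l)*J(3, 2) = (√(-1 - 3)*(21/4))*2² = (√(-4)*(21/4))*4 = ((2*I)*(21/4))*4 = (21*I/2)*4 = 42*I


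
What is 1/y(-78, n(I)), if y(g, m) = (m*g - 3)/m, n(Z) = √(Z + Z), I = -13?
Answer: -676/52731 - I*√26/52731 ≈ -0.01282 - 9.6699e-5*I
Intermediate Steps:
n(Z) = √2*√Z (n(Z) = √(2*Z) = √2*√Z)
y(g, m) = (-3 + g*m)/m (y(g, m) = (g*m - 3)/m = (-3 + g*m)/m)
1/y(-78, n(I)) = 1/(-78 - 3*(-I*√26/26)) = 1/(-78 - (-3)*I*√26/26) = 1/(-78 + 3*I*√26/26)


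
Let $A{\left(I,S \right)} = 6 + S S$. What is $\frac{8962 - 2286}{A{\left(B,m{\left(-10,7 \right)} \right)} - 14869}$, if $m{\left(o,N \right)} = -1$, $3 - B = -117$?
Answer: $- \frac{3338}{7431} \approx -0.4492$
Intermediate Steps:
$B = 120$ ($B = 3 - -117 = 3 + 117 = 120$)
$A{\left(I,S \right)} = 6 + S^{2}$
$\frac{8962 - 2286}{A{\left(B,m{\left(-10,7 \right)} \right)} - 14869} = \frac{8962 - 2286}{\left(6 + \left(-1\right)^{2}\right) - 14869} = \frac{6676}{\left(6 + 1\right) - 14869} = \frac{6676}{7 - 14869} = \frac{6676}{-14862} = 6676 \left(- \frac{1}{14862}\right) = - \frac{3338}{7431}$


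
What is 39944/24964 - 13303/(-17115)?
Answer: 253934413/106814715 ≈ 2.3773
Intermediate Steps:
39944/24964 - 13303/(-17115) = 39944*(1/24964) - 13303*(-1/17115) = 9986/6241 + 13303/17115 = 253934413/106814715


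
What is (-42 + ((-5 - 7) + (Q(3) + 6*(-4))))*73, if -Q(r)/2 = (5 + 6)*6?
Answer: -15330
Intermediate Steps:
Q(r) = -132 (Q(r) = -2*(5 + 6)*6 = -22*6 = -2*66 = -132)
(-42 + ((-5 - 7) + (Q(3) + 6*(-4))))*73 = (-42 + ((-5 - 7) + (-132 + 6*(-4))))*73 = (-42 + (-12 + (-132 - 24)))*73 = (-42 + (-12 - 156))*73 = (-42 - 168)*73 = -210*73 = -15330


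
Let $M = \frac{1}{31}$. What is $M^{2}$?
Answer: $\frac{1}{961} \approx 0.0010406$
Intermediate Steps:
$M = \frac{1}{31} \approx 0.032258$
$M^{2} = \left(\frac{1}{31}\right)^{2} = \frac{1}{961}$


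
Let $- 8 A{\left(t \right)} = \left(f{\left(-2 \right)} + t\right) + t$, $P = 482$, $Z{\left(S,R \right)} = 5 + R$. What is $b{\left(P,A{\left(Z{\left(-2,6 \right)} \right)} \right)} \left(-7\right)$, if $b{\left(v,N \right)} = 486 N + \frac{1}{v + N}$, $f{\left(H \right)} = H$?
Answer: $\frac{1165183}{137} \approx 8505.0$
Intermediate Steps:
$A{\left(t \right)} = \frac{1}{4} - \frac{t}{4}$ ($A{\left(t \right)} = - \frac{\left(-2 + t\right) + t}{8} = - \frac{-2 + 2 t}{8} = \frac{1}{4} - \frac{t}{4}$)
$b{\left(v,N \right)} = \frac{1}{N + v} + 486 N$ ($b{\left(v,N \right)} = 486 N + \frac{1}{N + v} = \frac{1}{N + v} + 486 N$)
$b{\left(P,A{\left(Z{\left(-2,6 \right)} \right)} \right)} \left(-7\right) = \frac{1 + 486 \left(\frac{1}{4} - \frac{5 + 6}{4}\right)^{2} + 486 \left(\frac{1}{4} - \frac{5 + 6}{4}\right) 482}{\left(\frac{1}{4} - \frac{5 + 6}{4}\right) + 482} \left(-7\right) = \frac{1 + 486 \left(\frac{1}{4} - \frac{11}{4}\right)^{2} + 486 \left(\frac{1}{4} - \frac{11}{4}\right) 482}{\left(\frac{1}{4} - \frac{11}{4}\right) + 482} \left(-7\right) = \frac{1 + 486 \left(- \frac{5}{2}\right)^{2} + 486 \left(- \frac{5}{2}\right) 482}{- \frac{5}{2} + 482} \left(-7\right) = \frac{1 + 486 \cdot \frac{25}{4} - 585630}{\frac{959}{2}} \left(-7\right) = \frac{2 \left(1 + \frac{6075}{2} - 585630\right)}{959} \left(-7\right) = \frac{2}{959} \left(- \frac{1165183}{2}\right) \left(-7\right) = \left(- \frac{1165183}{959}\right) \left(-7\right) = \frac{1165183}{137}$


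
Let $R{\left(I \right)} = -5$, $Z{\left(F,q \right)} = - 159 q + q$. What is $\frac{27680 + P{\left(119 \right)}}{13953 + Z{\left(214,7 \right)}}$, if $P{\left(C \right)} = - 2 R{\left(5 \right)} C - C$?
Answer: $\frac{28751}{12847} \approx 2.238$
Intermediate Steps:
$Z{\left(F,q \right)} = - 158 q$
$P{\left(C \right)} = 9 C$ ($P{\left(C \right)} = \left(-2\right) \left(-5\right) C - C = 10 C - C = 9 C$)
$\frac{27680 + P{\left(119 \right)}}{13953 + Z{\left(214,7 \right)}} = \frac{27680 + 9 \cdot 119}{13953 - 1106} = \frac{27680 + 1071}{13953 - 1106} = \frac{28751}{12847}$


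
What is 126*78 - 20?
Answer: 9808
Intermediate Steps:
126*78 - 20 = 9828 - 20 = 9808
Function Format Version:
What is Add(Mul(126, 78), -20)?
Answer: 9808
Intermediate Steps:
Add(Mul(126, 78), -20) = Add(9828, -20) = 9808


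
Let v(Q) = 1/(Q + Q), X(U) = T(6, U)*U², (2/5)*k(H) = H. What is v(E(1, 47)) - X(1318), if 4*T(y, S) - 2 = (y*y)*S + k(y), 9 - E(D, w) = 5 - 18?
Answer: -906978497259/44 ≈ -2.0613e+10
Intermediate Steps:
E(D, w) = 22 (E(D, w) = 9 - (5 - 18) = 9 - 1*(-13) = 9 + 13 = 22)
k(H) = 5*H/2
T(y, S) = ½ + 5*y/8 + S*y²/4 (T(y, S) = ½ + ((y*y)*S + 5*y/2)/4 = ½ + (y²*S + 5*y/2)/4 = ½ + (S*y² + 5*y/2)/4 = ½ + (5*y/2 + S*y²)/4 = ½ + (5*y/8 + S*y²/4) = ½ + 5*y/8 + S*y²/4)
X(U) = U²*(17/4 + 9*U) (X(U) = (½ + (5/8)*6 + (¼)*U*6²)*U² = (½ + 15/4 + (¼)*U*36)*U² = (½ + 15/4 + 9*U)*U² = (17/4 + 9*U)*U² = U²*(17/4 + 9*U))
v(Q) = 1/(2*Q)
v(E(1, 47)) - X(1318) = (½)/22 - 1318²*(17 + 36*1318)/4 = (½)*(1/22) - 1737124*(17 + 47448)/4 = 1/44 - 1737124*47465/4 = 1/44 - 1*20613147665 = 1/44 - 20613147665 = -906978497259/44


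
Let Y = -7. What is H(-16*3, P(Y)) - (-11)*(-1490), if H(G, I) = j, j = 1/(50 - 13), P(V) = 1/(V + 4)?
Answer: -606429/37 ≈ -16390.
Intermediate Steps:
P(V) = 1/(4 + V)
j = 1/37 ≈ 0.027027
H(G, I) = 1/37
H(-16*3, P(Y)) - (-11)*(-1490) = 1/37 - (-11)*(-1490) = 1/37 - 1*16390 = 1/37 - 16390 = -606429/37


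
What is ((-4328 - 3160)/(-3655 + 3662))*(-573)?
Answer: 4290624/7 ≈ 6.1295e+5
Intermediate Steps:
((-4328 - 3160)/(-3655 + 3662))*(-573) = -7488/7*(-573) = 4290624/7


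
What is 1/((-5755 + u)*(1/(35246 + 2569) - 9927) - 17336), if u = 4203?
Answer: 37815/581948949368 ≈ 6.4980e-8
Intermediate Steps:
1/((-5755 + u)*(1/(35246 + 2569) - 9927) - 17336) = 1/((-5755 + 4203)*(1/(35246 + 2569) - 9927) - 17336) = 1/(-1552*(1/37815 - 9927) - 17336) = 1/(-1552*(-375389504/37815) - 17336) = 1/(582604510208/37815 - 17336) = 1/(581948949368/37815) = 37815/581948949368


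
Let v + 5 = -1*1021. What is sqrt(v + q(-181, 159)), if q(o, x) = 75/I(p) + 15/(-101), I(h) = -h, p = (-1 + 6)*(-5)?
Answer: 3*I*sqrt(1159682)/101 ≈ 31.987*I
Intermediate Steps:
p = -25 (p = 5*(-5) = -25)
v = -1026 (v = -5 - 1*1021 = -5 - 1021 = -1026)
q(o, x) = 288/101 (q(o, x) = 75/((-1*(-25))) + 15/(-101) = 75/25 + 15*(-1/101) = 75*(1/25) - 15/101 = 3 - 15/101 = 288/101)
sqrt(v + q(-181, 159)) = sqrt(-1026 + 288/101) = sqrt(-103338/101) = 3*I*sqrt(1159682)/101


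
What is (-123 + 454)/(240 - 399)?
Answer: -331/159 ≈ -2.0818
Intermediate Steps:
(-123 + 454)/(240 - 399) = 331/(-159) = 331*(-1/159) = -331/159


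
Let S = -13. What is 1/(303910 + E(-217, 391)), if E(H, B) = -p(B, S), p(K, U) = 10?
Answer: 1/303900 ≈ 3.2906e-6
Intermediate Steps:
E(H, B) = -10 (E(H, B) = -1*10 = -10)
1/(303910 + E(-217, 391)) = 1/(303910 - 10) = 1/303900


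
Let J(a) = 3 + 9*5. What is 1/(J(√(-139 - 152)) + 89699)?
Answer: 1/89747 ≈ 1.1142e-5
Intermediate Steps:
J(a) = 48 (J(a) = 3 + 45 = 48)
1/(J(√(-139 - 152)) + 89699) = 1/(48 + 89699) = 1/89747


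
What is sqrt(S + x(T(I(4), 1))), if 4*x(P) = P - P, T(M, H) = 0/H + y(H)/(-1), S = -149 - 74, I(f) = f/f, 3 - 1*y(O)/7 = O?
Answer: I*sqrt(223) ≈ 14.933*I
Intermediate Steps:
y(O) = 21 - 7*O
I(f) = 1
S = -223
T(M, H) = -21 + 7*H (T(M, H) = 0/H + (21 - 7*H)/(-1) = 0 + (21 - 7*H)*(-1) = 0 + (-21 + 7*H) = -21 + 7*H)
x(P) = 0 (x(P) = (P - P)/4 = (1/4)*0 = 0)
sqrt(S + x(T(I(4), 1))) = sqrt(-223 + 0) = sqrt(-223) = I*sqrt(223)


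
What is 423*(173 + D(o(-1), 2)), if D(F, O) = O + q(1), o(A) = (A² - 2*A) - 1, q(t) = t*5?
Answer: 76140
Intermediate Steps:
q(t) = 5*t
o(A) = -1 + A² - 2*A
D(F, O) = 5 + O (D(F, O) = O + 5*1 = O + 5 = 5 + O)
423*(173 + D(o(-1), 2)) = 423*(173 + (5 + 2)) = 423*(173 + 7) = 423*180 = 76140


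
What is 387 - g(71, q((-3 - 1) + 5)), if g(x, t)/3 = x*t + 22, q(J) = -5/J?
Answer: 1386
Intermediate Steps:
g(x, t) = 66 + 3*t*x (g(x, t) = 3*(x*t + 22) = 3*(t*x + 22) = 3*(22 + t*x) = 66 + 3*t*x)
387 - g(71, q((-3 - 1) + 5)) = 387 - (66 + 3*(-5/((-3 - 1) + 5))*71) = 387 - (66 + 3*(-5/(-4 + 5))*71) = 387 - (66 + 3*(-5/1)*71) = 387 - (66 + 3*(-5*1)*71) = 387 - (66 + 3*(-5)*71) = 387 - (66 - 1065) = 387 - 1*(-999) = 387 + 999 = 1386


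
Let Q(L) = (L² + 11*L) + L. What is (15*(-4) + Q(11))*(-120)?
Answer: -23160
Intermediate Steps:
Q(L) = L² + 12*L
(15*(-4) + Q(11))*(-120) = (15*(-4) + 11*(12 + 11))*(-120) = (-60 + 11*23)*(-120) = (-60 + 253)*(-120) = 193*(-120) = -23160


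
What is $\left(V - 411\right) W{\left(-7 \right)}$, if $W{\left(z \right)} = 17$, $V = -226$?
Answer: $-10829$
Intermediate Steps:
$\left(V - 411\right) W{\left(-7 \right)} = \left(-226 - 411\right) 17 = \left(-637\right) 17 = -10829$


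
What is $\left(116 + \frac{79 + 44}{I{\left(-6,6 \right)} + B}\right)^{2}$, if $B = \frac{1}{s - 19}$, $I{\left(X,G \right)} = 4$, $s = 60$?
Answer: $\frac{64979721}{3025} \approx 21481.0$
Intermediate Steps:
$B = \frac{1}{41}$ ($B = \frac{1}{60 - 19} = \frac{1}{41} \approx 0.02439$)
$\left(116 + \frac{79 + 44}{I{\left(-6,6 \right)} + B}\right)^{2} = \left(116 + \frac{79 + 44}{4 + \frac{1}{41}}\right)^{2} = \left(116 + \frac{123}{\frac{165}{41}}\right)^{2} = \left(116 + 123 \cdot \frac{41}{165}\right)^{2} = \left(116 + \frac{1681}{55}\right)^{2} = \left(\frac{8061}{55}\right)^{2} = \frac{64979721}{3025}$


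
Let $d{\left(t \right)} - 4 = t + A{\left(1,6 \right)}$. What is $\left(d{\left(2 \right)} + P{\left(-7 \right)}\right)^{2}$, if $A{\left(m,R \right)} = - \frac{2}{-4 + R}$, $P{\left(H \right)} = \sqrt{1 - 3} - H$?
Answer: $\left(12 + i \sqrt{2}\right)^{2} \approx 142.0 + 33.941 i$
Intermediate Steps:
$P{\left(H \right)} = - H + i \sqrt{2}$ ($P{\left(H \right)} = \sqrt{-2} - H = i \sqrt{2} - H = - H + i \sqrt{2}$)
$d{\left(t \right)} = 3 + t$ ($d{\left(t \right)} = 4 + \left(t - \frac{2}{-4 + 6}\right) = 4 + \left(t - \frac{2}{2}\right) = 4 + \left(t - 1\right) = 4 + \left(-1 + t\right) = 3 + t$)
$\left(d{\left(2 \right)} + P{\left(-7 \right)}\right)^{2} = \left(\left(3 + 2\right) + \left(\left(-1\right) \left(-7\right) + i \sqrt{2}\right)\right)^{2} = \left(5 + \left(7 + i \sqrt{2}\right)\right)^{2} = \left(12 + i \sqrt{2}\right)^{2}$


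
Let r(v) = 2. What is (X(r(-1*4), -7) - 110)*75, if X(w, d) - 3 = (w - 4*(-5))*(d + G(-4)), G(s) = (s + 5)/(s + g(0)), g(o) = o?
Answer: -39975/2 ≈ -19988.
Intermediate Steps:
G(s) = (5 + s)/s (G(s) = (s + 5)/(s + 0) = (5 + s)/s)
X(w, d) = 3 + (20 + w)*(-1/4 + d) (X(w, d) = 3 + (w - 4*(-5))*(d + (5 - 4)/(-4)) = 3 + (w + 20)*(d - 1/4*1) = 3 + (20 + w)*(d - 1/4) = 3 + (20 + w)*(-1/4 + d))
(X(r(-1*4), -7) - 110)*75 = ((-2 + 20*(-7) - 1/4*2 - 7*2) - 110)*75 = ((-2 - 140 - 1/2 - 14) - 110)*75 = (-313/2 - 110)*75 = -533/2*75 = -39975/2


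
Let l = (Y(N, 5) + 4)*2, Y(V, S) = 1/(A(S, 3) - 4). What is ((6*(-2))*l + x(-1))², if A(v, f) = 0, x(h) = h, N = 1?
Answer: 8281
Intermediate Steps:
Y(V, S) = -¼ (Y(V, S) = 1/(0 - 4) = 1/(-4) = -¼)
l = 15/2 (l = (-¼ + 4)*2 = (15/4)*2 = 15/2 ≈ 7.5000)
((6*(-2))*l + x(-1))² = ((6*(-2))*(15/2) - 1)² = (-12*15/2 - 1)² = (-90 - 1)² = (-91)² = 8281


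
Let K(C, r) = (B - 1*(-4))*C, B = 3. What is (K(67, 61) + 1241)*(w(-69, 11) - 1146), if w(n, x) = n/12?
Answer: -3938985/2 ≈ -1.9695e+6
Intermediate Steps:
w(n, x) = n/12 (w(n, x) = n*(1/12) = n/12)
K(C, r) = 7*C (K(C, r) = (3 - 1*(-4))*C = (3 + 4)*C = 7*C)
(K(67, 61) + 1241)*(w(-69, 11) - 1146) = (7*67 + 1241)*((1/12)*(-69) - 1146) = (469 + 1241)*(-23/4 - 1146) = 1710*(-4607/4) = -3938985/2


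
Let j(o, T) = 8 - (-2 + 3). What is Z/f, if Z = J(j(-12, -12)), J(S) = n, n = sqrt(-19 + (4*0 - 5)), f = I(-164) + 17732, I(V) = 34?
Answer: I*sqrt(6)/8883 ≈ 0.00027575*I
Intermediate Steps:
j(o, T) = 7 (j(o, T) = 8 - 1*1 = 8 - 1 = 7)
f = 17766 (f = 34 + 17732 = 17766)
n = 2*I*sqrt(6) (n = sqrt(-19 + (0 - 5)) = sqrt(-19 - 5) = sqrt(-24) = 2*I*sqrt(6) ≈ 4.899*I)
J(S) = 2*I*sqrt(6)
Z = 2*I*sqrt(6) ≈ 4.899*I
Z/f = (2*I*sqrt(6))/17766 = (2*I*sqrt(6))*(1/17766) = I*sqrt(6)/8883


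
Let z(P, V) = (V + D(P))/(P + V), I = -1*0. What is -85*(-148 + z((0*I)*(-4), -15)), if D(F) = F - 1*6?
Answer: 12461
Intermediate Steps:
D(F) = -6 + F (D(F) = F - 6 = -6 + F)
I = 0
z(P, V) = (-6 + P + V)/(P + V) (z(P, V) = (V + (-6 + P))/(P + V) = (-6 + P + V)/(P + V))
-85*(-148 + z((0*I)*(-4), -15)) = -85*(-148 + (-6 + (0*0)*(-4) - 15)/((0*0)*(-4) - 15)) = -85*(-148 + (-6 + 0*(-4) - 15)/(0*(-4) - 15)) = -85*(-148 + (-6 + 0 - 15)/(0 - 15)) = -85*(-148 - 21/(-15)) = -85*(-148 - 1/15*(-21)) = -85*(-148 + 7/5) = -85*(-733/5) = 12461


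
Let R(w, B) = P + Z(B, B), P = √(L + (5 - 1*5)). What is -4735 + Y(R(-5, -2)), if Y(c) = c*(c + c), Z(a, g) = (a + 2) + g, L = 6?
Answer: -4715 - 8*√6 ≈ -4734.6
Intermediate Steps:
Z(a, g) = 2 + a + g (Z(a, g) = (2 + a) + g = 2 + a + g)
P = √6 (P = √(6 + (5 - 1*5)) = √(6 + (5 - 5)) = √(6 + 0) = √6 ≈ 2.4495)
R(w, B) = 2 + √6 + 2*B (R(w, B) = √6 + (2 + B + B) = √6 + (2 + 2*B) = 2 + √6 + 2*B)
Y(c) = 2*c² (Y(c) = c*(2*c) = 2*c²)
-4735 + Y(R(-5, -2)) = -4735 + 2*(2 + √6 + 2*(-2))² = -4735 + 2*(2 + √6 - 4)² = -4735 + 2*(-2 + √6)²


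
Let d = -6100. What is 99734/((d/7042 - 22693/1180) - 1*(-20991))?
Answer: 414372828520/87129485927 ≈ 4.7558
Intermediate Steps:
99734/((d/7042 - 22693/1180) - 1*(-20991)) = 99734/((-6100/7042 - 22693/1180) - 1*(-20991)) = 99734/((-6100*1/7042 - 22693*1/1180) + 20991) = 99734/((-3050/3521 - 22693/1180) + 20991) = 99734/(-83501053/4154780 + 20991) = 99734/(87129485927/4154780) = 99734*(4154780/87129485927) = 414372828520/87129485927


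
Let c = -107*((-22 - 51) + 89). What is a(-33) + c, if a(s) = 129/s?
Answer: -18875/11 ≈ -1715.9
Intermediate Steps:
c = -1712 (c = -107*(-73 + 89) = -107*16 = -1712)
a(-33) + c = 129/(-33) - 1712 = 129*(-1/33) - 1712 = -43/11 - 1712 = -18875/11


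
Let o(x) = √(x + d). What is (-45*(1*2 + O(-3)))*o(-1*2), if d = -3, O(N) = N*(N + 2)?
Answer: -225*I*√5 ≈ -503.12*I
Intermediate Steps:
O(N) = N*(2 + N)
o(x) = √(-3 + x) (o(x) = √(x - 3) = √(-3 + x))
(-45*(1*2 + O(-3)))*o(-1*2) = (-45*(1*2 - 3*(2 - 3)))*√(-3 - 1*2) = (-45*(2 - 3*(-1)))*√(-3 - 2) = (-45*(2 + 3))*√(-5) = (-45*5)*(I*√5) = -225*I*√5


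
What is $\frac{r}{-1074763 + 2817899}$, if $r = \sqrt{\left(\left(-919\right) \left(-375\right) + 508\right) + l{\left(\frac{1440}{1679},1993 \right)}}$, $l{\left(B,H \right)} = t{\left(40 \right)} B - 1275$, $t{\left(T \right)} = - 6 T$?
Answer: $\frac{\sqrt{968769537778}}{2926725344} \approx 0.0003363$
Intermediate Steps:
$l{\left(B,H \right)} = -1275 - 240 B$ ($l{\left(B,H \right)} = \left(-6\right) 40 B - 1275 = - 240 B - 1275 = -1275 - 240 B$)
$r = \frac{\sqrt{968769537778}}{1679}$ ($r = \sqrt{\left(\left(-919\right) \left(-375\right) + 508\right) - \left(1275 + 240 \cdot \frac{1440}{1679}\right)} = \sqrt{\left(344625 + 508\right) - \left(1275 + 240 \cdot 1440 \cdot \frac{1}{1679}\right)} = \sqrt{345133 - \frac{2486325}{1679}} = \sqrt{\frac{576991982}{1679}} = \frac{\sqrt{968769537778}}{1679} \approx 586.22$)
$\frac{r}{-1074763 + 2817899} = \frac{\frac{1}{1679} \sqrt{968769537778}}{-1074763 + 2817899} = \frac{\frac{1}{1679} \sqrt{968769537778}}{1743136} = \frac{\sqrt{968769537778}}{1679} \cdot \frac{1}{1743136} = \frac{\sqrt{968769537778}}{2926725344}$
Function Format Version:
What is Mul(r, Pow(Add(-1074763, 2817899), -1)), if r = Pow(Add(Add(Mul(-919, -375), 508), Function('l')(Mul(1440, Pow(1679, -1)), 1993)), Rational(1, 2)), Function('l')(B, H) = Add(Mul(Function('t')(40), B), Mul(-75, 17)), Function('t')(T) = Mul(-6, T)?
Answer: Mul(Rational(1, 2926725344), Pow(968769537778, Rational(1, 2))) ≈ 0.00033630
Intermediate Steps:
Function('l')(B, H) = Add(-1275, Mul(-240, B)) (Function('l')(B, H) = Add(Mul(Mul(-6, 40), B), Mul(-75, 17)) = Add(Mul(-240, B), -1275) = Add(-1275, Mul(-240, B)))
r = Mul(Rational(1, 1679), Pow(968769537778, Rational(1, 2))) (r = Pow(Add(Add(Mul(-919, -375), 508), Add(-1275, Mul(-240, Mul(1440, Pow(1679, -1))))), Rational(1, 2)) = Pow(Add(Add(344625, 508), Add(-1275, Mul(-240, Mul(1440, Rational(1, 1679))))), Rational(1, 2)) = Pow(Add(345133, Add(-1275, Mul(-240, Rational(1440, 1679)))), Rational(1, 2)) = Pow(Add(345133, Add(-1275, Rational(-345600, 1679))), Rational(1, 2)) = Pow(Add(345133, Rational(-2486325, 1679)), Rational(1, 2)) = Pow(Rational(576991982, 1679), Rational(1, 2)) = Mul(Rational(1, 1679), Pow(968769537778, Rational(1, 2))) ≈ 586.22)
Mul(r, Pow(Add(-1074763, 2817899), -1)) = Mul(Mul(Rational(1, 1679), Pow(968769537778, Rational(1, 2))), Pow(Add(-1074763, 2817899), -1)) = Mul(Mul(Rational(1, 1679), Pow(968769537778, Rational(1, 2))), Pow(1743136, -1)) = Mul(Mul(Rational(1, 1679), Pow(968769537778, Rational(1, 2))), Rational(1, 1743136)) = Mul(Rational(1, 2926725344), Pow(968769537778, Rational(1, 2)))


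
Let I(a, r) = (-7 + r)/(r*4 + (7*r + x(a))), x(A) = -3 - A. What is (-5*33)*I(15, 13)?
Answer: -198/25 ≈ -7.9200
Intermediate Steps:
I(a, r) = (-7 + r)/(-3 - a + 11*r) (I(a, r) = (-7 + r)/(r*4 + (7*r + (-3 - a))) = (-7 + r)/(4*r + (-3 - a + 7*r)) = (-7 + r)/(-3 - a + 11*r))
(-5*33)*I(15, 13) = (-5*33)*((7 - 1*13)/(3 + 15 - 11*13)) = -165*(7 - 13)/(3 + 15 - 143) = -165*(-6)/(-125) = -(-33)*(-6)/25 = -165*6/125 = -198/25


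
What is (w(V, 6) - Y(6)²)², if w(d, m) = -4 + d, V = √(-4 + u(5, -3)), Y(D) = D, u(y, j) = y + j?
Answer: (40 - I*√2)² ≈ 1598.0 - 113.14*I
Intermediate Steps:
u(y, j) = j + y
V = I*√2 (V = √(-4 + (-3 + 5)) = √(-4 + 2) = √(-2) = I*√2 ≈ 1.4142*I)
(w(V, 6) - Y(6)²)² = ((-4 + I*√2) - 1*6²)² = ((-4 + I*√2) - 1*36)² = ((-4 + I*√2) - 36)² = (-40 + I*√2)²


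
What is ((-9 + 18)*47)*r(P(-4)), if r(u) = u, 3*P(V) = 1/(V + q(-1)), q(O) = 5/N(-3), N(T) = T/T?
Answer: 141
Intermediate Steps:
N(T) = 1
q(O) = 5 (q(O) = 5/1 = 5*1 = 5)
P(V) = 1/(3*(5 + V)) (P(V) = 1/(3*(V + 5)) = 1/(3*(5 + V)))
((-9 + 18)*47)*r(P(-4)) = ((-9 + 18)*47)*(1/(3*(5 - 4))) = (9*47)*((⅓)/1) = 423*((⅓)*1) = 423*(⅓) = 141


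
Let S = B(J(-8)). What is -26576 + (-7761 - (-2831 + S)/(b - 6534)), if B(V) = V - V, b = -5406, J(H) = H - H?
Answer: -409986611/11940 ≈ -34337.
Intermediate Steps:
J(H) = 0
B(V) = 0
S = 0
-26576 + (-7761 - (-2831 + S)/(b - 6534)) = -26576 + (-7761 - (-2831 + 0)/(-5406 - 6534)) = -26576 + (-7761 - (-2831)/(-11940)) = -26576 + (-7761 - (-2831)*(-1)/11940) = -26576 + (-7761 - 1*2831/11940) = -26576 + (-7761 - 2831/11940) = -26576 - 92669171/11940 = -409986611/11940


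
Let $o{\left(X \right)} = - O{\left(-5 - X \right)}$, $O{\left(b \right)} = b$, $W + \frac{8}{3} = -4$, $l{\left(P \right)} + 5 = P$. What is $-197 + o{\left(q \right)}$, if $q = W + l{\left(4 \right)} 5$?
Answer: $- \frac{611}{3} \approx -203.67$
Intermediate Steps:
$l{\left(P \right)} = -5 + P$
$W = - \frac{20}{3}$ ($W = - \frac{8}{3} - 4 = - \frac{20}{3} \approx -6.6667$)
$q = - \frac{35}{3}$ ($q = - \frac{20}{3} + \left(-5 + 4\right) 5 = - \frac{20}{3} - 5 = - \frac{35}{3} \approx -11.667$)
$o{\left(X \right)} = 5 + X$ ($o{\left(X \right)} = - (-5 - X) = 5 + X$)
$-197 + o{\left(q \right)} = -197 + \left(5 - \frac{35}{3}\right) = -197 - \frac{20}{3} = - \frac{611}{3}$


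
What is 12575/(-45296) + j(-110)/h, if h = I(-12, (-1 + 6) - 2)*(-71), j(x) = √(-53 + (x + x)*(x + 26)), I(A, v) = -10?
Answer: -12575/45296 + √18427/710 ≈ -0.086427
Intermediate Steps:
j(x) = √(-53 + 2*x*(26 + x)) (j(x) = √(-53 + (2*x)*(26 + x)) = √(-53 + 2*x*(26 + x)))
h = 710 (h = -10*(-71) = 710)
12575/(-45296) + j(-110)/h = 12575/(-45296) + √(-53 + 2*(-110)² + 52*(-110))/710 = 12575*(-1/45296) + √(-53 + 2*12100 - 5720)*(1/710) = -12575/45296 + √(-53 + 24200 - 5720)*(1/710) = -12575/45296 + √18427*(1/710) = -12575/45296 + √18427/710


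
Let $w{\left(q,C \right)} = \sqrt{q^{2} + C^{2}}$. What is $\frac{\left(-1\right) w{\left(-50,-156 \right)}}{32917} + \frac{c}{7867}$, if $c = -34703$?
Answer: $- \frac{34703}{7867} - \frac{2 \sqrt{6709}}{32917} \approx -4.4162$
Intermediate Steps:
$w{\left(q,C \right)} = \sqrt{C^{2} + q^{2}}$
$\frac{\left(-1\right) w{\left(-50,-156 \right)}}{32917} + \frac{c}{7867} = \frac{\left(-1\right) \sqrt{\left(-156\right)^{2} + \left(-50\right)^{2}}}{32917} - \frac{34703}{7867} = - \sqrt{24336 + 2500} \cdot \frac{1}{32917} - \frac{34703}{7867} = - \sqrt{26836} \cdot \frac{1}{32917} - \frac{34703}{7867} = - 2 \sqrt{6709} \cdot \frac{1}{32917} - \frac{34703}{7867} = - \frac{2 \sqrt{6709}}{32917} - \frac{34703}{7867} = - \frac{34703}{7867} - \frac{2 \sqrt{6709}}{32917}$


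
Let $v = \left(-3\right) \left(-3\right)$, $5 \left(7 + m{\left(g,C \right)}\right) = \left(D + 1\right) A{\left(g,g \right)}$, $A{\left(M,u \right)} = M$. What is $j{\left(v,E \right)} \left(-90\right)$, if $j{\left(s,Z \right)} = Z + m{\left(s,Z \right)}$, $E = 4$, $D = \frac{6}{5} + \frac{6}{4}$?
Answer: $- \frac{1647}{5} \approx -329.4$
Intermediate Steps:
$D = \frac{27}{10}$ ($D = 6 \cdot \frac{1}{5} + 6 \cdot \frac{1}{4} = \frac{6}{5} + \frac{3}{2} = \frac{27}{10} \approx 2.7$)
$m{\left(g,C \right)} = -7 + \frac{37 g}{50}$ ($m{\left(g,C \right)} = -7 + \frac{\left(\frac{27}{10} + 1\right) g}{5} = -7 + \frac{\frac{37}{10} g}{5} = -7 + \frac{37 g}{50}$)
$v = 9$
$j{\left(s,Z \right)} = -7 + Z + \frac{37 s}{50}$ ($j{\left(s,Z \right)} = Z + \left(-7 + \frac{37 s}{50}\right) = -7 + Z + \frac{37 s}{50}$)
$j{\left(v,E \right)} \left(-90\right) = \left(-7 + 4 + \frac{37}{50} \cdot 9\right) \left(-90\right) = \left(-7 + 4 + \frac{333}{50}\right) \left(-90\right) = \frac{183}{50} \left(-90\right) = - \frac{1647}{5}$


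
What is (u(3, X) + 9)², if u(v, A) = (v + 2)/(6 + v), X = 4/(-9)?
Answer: 7396/81 ≈ 91.309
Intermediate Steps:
X = -4/9 (X = 4*(-⅑) = -4/9 ≈ -0.44444)
u(v, A) = (2 + v)/(6 + v)
(u(3, X) + 9)² = ((2 + 3)/(6 + 3) + 9)² = (5/9 + 9)² = (86/9)² = 7396/81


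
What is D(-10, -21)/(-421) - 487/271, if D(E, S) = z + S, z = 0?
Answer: -199336/114091 ≈ -1.7472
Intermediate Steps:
D(E, S) = S (D(E, S) = 0 + S = S)
D(-10, -21)/(-421) - 487/271 = -21/(-421) - 487/271 = -21*(-1/421) - 487*1/271 = 21/421 - 487/271 = -199336/114091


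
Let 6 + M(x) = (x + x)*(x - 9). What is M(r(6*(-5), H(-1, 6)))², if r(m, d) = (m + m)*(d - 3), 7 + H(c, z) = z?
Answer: 12293043876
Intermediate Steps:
H(c, z) = -7 + z
r(m, d) = 2*m*(-3 + d) (r(m, d) = (2*m)*(-3 + d) = 2*m*(-3 + d))
M(x) = -6 + 2*x*(-9 + x) (M(x) = -6 + (x + x)*(x - 9) = -6 + (2*x)*(-9 + x) = -6 + 2*x*(-9 + x))
M(r(6*(-5), H(-1, 6)))² = (-6 - 36*6*(-5)*(-3 + (-7 + 6)) + 2*(2*(6*(-5))*(-3 + (-7 + 6)))²)² = (-6 - 36*(-30)*(-3 - 1) + 2*(2*(-30)*(-3 - 1))²)² = (-6 - 36*(-30)*(-4) + 2*(2*(-30)*(-4))²)² = (-6 - 18*240 + 2*240²)² = (-6 - 4320 + 2*57600)² = (-6 - 4320 + 115200)² = 110874² = 12293043876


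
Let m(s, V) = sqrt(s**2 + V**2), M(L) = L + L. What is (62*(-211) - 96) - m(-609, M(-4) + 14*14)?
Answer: -13178 - 5*sqrt(16249) ≈ -13815.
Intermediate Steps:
M(L) = 2*L
m(s, V) = sqrt(V**2 + s**2)
(62*(-211) - 96) - m(-609, M(-4) + 14*14) = (62*(-211) - 96) - sqrt((2*(-4) + 14*14)**2 + (-609)**2) = (-13082 - 96) - sqrt((-8 + 196)**2 + 370881) = -13178 - sqrt(188**2 + 370881) = -13178 - sqrt(35344 + 370881) = -13178 - sqrt(406225) = -13178 - 5*sqrt(16249)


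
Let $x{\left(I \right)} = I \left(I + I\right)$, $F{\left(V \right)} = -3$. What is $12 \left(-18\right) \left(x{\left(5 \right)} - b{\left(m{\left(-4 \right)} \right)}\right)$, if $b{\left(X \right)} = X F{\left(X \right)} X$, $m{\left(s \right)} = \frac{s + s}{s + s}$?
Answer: $-11448$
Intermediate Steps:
$m{\left(s \right)} = 1$ ($m{\left(s \right)} = \frac{2 s}{2 s} = 2 s \frac{1}{2 s} = 1$)
$x{\left(I \right)} = 2 I^{2}$ ($x{\left(I \right)} = I 2 I = 2 I^{2}$)
$b{\left(X \right)} = - 3 X^{2}$ ($b{\left(X \right)} = X \left(-3\right) X = - 3 X X = - 3 X^{2}$)
$12 \left(-18\right) \left(x{\left(5 \right)} - b{\left(m{\left(-4 \right)} \right)}\right) = 12 \left(-18\right) \left(2 \cdot 5^{2} - - 3 \cdot 1^{2}\right) = - 216 \left(2 \cdot 25 - \left(-3\right) 1\right) = - 216 \left(50 - -3\right) = - 216 \left(50 + 3\right) = \left(-216\right) 53 = -11448$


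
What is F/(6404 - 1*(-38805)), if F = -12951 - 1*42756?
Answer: -55707/45209 ≈ -1.2322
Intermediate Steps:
F = -55707 (F = -12951 - 42756 = -55707)
F/(6404 - 1*(-38805)) = -55707/(6404 - 1*(-38805)) = -55707/(6404 + 38805) = -55707/45209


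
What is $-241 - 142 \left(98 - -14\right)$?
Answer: $-16145$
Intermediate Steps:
$-241 - 142 \left(98 - -14\right) = -241 - 142 \left(98 + 14\right) = -241 - 15904 = -16145$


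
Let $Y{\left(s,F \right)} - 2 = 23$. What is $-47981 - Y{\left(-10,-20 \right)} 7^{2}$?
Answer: $-49206$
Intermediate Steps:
$Y{\left(s,F \right)} = 25$ ($Y{\left(s,F \right)} = 2 + 23 = 25$)
$-47981 - Y{\left(-10,-20 \right)} 7^{2} = -47981 - 25 \cdot 7^{2} = -47981 - 25 \cdot 49 = -47981 - 1225 = -49206$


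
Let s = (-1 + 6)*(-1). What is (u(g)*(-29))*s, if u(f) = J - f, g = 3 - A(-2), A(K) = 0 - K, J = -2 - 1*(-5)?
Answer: 290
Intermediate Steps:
s = -5 (s = 5*(-1) = -5)
J = 3 (J = -2 + 5 = 3)
A(K) = -K
g = 1 (g = 3 - (-1)*(-2) = 3 - 1*2 = 3 - 2 = 1)
u(f) = 3 - f
(u(g)*(-29))*s = ((3 - 1*1)*(-29))*(-5) = ((3 - 1)*(-29))*(-5) = (2*(-29))*(-5) = -58*(-5) = 290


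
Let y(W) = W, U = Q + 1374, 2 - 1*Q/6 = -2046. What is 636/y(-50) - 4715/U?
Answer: -194017/14850 ≈ -13.065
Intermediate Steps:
Q = 12288 (Q = 12 - 6*(-2046) = 12 + 12276 = 12288)
U = 13662 (U = 12288 + 1374 = 13662)
636/y(-50) - 4715/U = 636/(-50) - 4715/13662 = 636*(-1/50) - 4715*1/13662 = -318/25 - 205/594 = -194017/14850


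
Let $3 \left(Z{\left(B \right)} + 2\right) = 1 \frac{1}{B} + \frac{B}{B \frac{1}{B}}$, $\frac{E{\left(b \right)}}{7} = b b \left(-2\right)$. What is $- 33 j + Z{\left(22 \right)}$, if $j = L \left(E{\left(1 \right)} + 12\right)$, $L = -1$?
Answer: $- \frac{4003}{66} \approx -60.651$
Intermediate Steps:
$E{\left(b \right)} = - 14 b^{2}$ ($E{\left(b \right)} = 7 b b \left(-2\right) = 7 b^{2} \left(-2\right) = 7 \left(- 2 b^{2}\right) = - 14 b^{2}$)
$j = 2$ ($j = - (- 14 \cdot 1^{2} + 12) = - (\left(-14\right) 1 + 12) = - (-14 + 12) = \left(-1\right) \left(-2\right) = 2$)
$Z{\left(B \right)} = -2 + \frac{B}{3} + \frac{1}{3 B}$ ($Z{\left(B \right)} = -2 + \frac{1 \frac{1}{B} + \frac{B}{B \frac{1}{B}}}{3} = -2 + \frac{\frac{1}{B} + \frac{B}{1}}{3} = -2 + \frac{\frac{1}{B} + B 1}{3} = -2 + \frac{\frac{1}{B} + B}{3} = -2 + \frac{B + \frac{1}{B}}{3} = -2 + \left(\frac{B}{3} + \frac{1}{3 B}\right) = -2 + \frac{B}{3} + \frac{1}{3 B}$)
$- 33 j + Z{\left(22 \right)} = \left(-33\right) 2 + \frac{1 + 22 \left(-6 + 22\right)}{3 \cdot 22} = -66 + \frac{1}{3} \cdot \frac{1}{22} \left(1 + 22 \cdot 16\right) = -66 + \frac{1}{3} \cdot \frac{1}{22} \left(1 + 352\right) = -66 + \frac{1}{3} \cdot \frac{1}{22} \cdot 353 = -66 + \frac{353}{66} = - \frac{4003}{66}$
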